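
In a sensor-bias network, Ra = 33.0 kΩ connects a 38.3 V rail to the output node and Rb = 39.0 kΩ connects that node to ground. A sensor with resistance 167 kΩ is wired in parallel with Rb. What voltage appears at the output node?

The load sits in parallel with Rb: Rb‖R_L = (39.0 × 167) / (39.0 + 167) = 31.62 kΩ.
V_out = 38.3 × 31.62 / (33.0 + 31.62) = 38.3 × 31.62/64.62 = 18.7 V.

V_out ≈ 18.7 V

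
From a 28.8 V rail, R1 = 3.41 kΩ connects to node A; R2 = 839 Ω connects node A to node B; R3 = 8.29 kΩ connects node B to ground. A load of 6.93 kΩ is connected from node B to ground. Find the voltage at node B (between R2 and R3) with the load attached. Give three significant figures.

At node B, R3 is in parallel with the load: R3‖R_L = 3775 Ω.
Below node A the resistance is R2 + (R3‖R_L) = 4614 Ω, so V_A = 28.8 × 4614/8024 = 16.56 V.
Then V_B = V_A × (R3‖R_L)/(R2 + R3‖R_L) = 16.56 × 3775/4614 = 13.5 V.

V ≈ 13.5 V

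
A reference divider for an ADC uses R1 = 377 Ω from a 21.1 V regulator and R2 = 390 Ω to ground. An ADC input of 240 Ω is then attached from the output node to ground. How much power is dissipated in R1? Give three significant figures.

P ≈ 608 mW

Total resistance from the source is R1 + (R2‖R_L) = 525.6 Ω, so I = 21.1/525.6 Ω = 40.15 mA.
P = I²·R1 = (40.15 mA)² × 377 Ω = 608 mW.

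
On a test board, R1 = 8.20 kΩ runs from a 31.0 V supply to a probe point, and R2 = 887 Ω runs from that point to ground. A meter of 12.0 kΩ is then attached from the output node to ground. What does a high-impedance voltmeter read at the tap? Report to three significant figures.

V_out ≈ 2.84 V

The load sits in parallel with R2: R2‖R_L = (887 × 12000) / (887 + 12000) = 825.9 Ω.
V_out = 31.0 × 825.9 / (8200 + 825.9) = 31.0 × 825.9/9026 = 2.84 V.
(Unloaded it would have been 3.03 V.)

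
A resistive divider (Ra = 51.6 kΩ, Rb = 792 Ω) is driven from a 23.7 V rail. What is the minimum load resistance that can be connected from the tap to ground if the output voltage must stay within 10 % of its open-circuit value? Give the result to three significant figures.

Output resistance R_th = Ra‖Rb = (51600 × 792)/52390 = 780.0 Ω.
The fractional drop is R_th/(R_th + R_L); requiring this ≤ 0.100 gives R_L ≥ R_th(1/0.100 − 1) = 780.0 × 9.000 = 7.02 kΩ.

R_L(min) ≈ 7.02 kΩ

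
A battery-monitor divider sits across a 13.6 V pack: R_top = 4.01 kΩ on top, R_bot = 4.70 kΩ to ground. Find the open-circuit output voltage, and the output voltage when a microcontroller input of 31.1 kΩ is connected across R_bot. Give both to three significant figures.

Unloaded: 7.34 V; loaded: 6.86 V

Open-circuit: V = 13.6 × 4.70/(4.01 + 4.70) = 7.34 V.
With the load, R_bot becomes R_bot‖R_L = 4.083 kΩ, so V = 13.6 × 4.083/8.093 = 6.86 V.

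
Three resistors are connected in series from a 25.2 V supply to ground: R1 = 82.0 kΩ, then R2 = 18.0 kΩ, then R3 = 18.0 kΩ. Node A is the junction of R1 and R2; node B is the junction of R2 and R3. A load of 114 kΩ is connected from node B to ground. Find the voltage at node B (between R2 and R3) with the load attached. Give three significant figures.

At node B, R3 is in parallel with the load: R3‖R_L = 15.55 kΩ.
Below node A the resistance is R2 + (R3‖R_L) = 33.55 kΩ, so V_A = 25.2 × 33.55/115.5 = 7.316 V.
Then V_B = V_A × (R3‖R_L)/(R2 + R3‖R_L) = 7.316 × 15.55/33.55 = 3.39 V.

V ≈ 3.39 V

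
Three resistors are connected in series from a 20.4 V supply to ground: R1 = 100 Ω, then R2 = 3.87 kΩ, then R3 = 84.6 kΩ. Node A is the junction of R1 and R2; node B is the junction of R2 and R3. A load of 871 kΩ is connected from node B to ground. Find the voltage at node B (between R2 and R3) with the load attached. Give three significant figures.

V ≈ 19.4 V

At node B, R3 is in parallel with the load: R3‖R_L = 77110 Ω.
Below node A the resistance is R2 + (R3‖R_L) = 80980 Ω, so V_A = 20.4 × 80980/81080 = 20.37 V.
Then V_B = V_A × (R3‖R_L)/(R2 + R3‖R_L) = 20.37 × 77110/80980 = 19.4 V.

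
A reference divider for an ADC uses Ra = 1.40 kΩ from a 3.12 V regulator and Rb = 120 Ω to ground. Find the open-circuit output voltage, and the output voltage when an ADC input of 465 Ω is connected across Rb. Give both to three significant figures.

Open-circuit: V = 3.12 × 120/(1400 + 120) = 0.246 V.
With the load, Rb becomes Rb‖R_L = 95.38 Ω, so V = 3.12 × 95.38/1495 = 0.199 V.

Unloaded: 0.246 V; loaded: 0.199 V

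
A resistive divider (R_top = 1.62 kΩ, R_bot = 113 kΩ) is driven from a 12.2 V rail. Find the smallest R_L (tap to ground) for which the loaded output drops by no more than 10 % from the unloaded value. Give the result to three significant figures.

R_L(min) ≈ 14.4 kΩ

Output resistance R_th = R_top‖R_bot = (1.62 × 113)/114.6 = 1.597 kΩ.
The fractional drop is R_th/(R_th + R_L); requiring this ≤ 0.100 gives R_L ≥ R_th(1/0.100 − 1) = 1.597 × 9.000 = 14.4 kΩ.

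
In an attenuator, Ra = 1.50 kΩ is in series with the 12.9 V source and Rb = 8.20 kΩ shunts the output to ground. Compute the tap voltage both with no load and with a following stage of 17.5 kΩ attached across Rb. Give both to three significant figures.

Unloaded: 10.9 V; loaded: 10.2 V

Open-circuit: V = 12.9 × 8.20/(1.50 + 8.20) = 10.9 V.
With the load, Rb becomes Rb‖R_L = 5.584 kΩ, so V = 12.9 × 5.584/7.084 = 10.2 V.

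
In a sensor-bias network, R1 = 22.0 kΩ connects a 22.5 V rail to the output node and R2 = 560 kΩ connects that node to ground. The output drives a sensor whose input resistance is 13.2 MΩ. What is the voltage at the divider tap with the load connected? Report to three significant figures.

The load sits in parallel with R2: R2‖R_L = (560 × 13200) / (560 + 13200) = 537.2 kΩ.
V_out = 22.5 × 537.2 / (22.0 + 537.2) = 22.5 × 537.2/559.2 = 21.6 V.

V_out ≈ 21.6 V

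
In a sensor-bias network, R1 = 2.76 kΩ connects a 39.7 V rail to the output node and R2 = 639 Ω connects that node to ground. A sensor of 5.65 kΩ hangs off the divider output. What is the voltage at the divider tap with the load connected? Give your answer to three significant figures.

V_out ≈ 6.84 V

The load sits in parallel with R2: R2‖R_L = (639 × 5650) / (639 + 5650) = 574.1 Ω.
V_out = 39.7 × 574.1 / (2760 + 574.1) = 39.7 × 574.1/3334 = 6.84 V.
(Unloaded it would have been 7.46 V.)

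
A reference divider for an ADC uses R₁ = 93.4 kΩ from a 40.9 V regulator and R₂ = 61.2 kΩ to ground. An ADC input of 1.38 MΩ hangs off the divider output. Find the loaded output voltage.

V_out ≈ 15.8 V

The load sits in parallel with R₂: R₂‖R_L = (61.2 × 1380) / (61.2 + 1380) = 58.60 kΩ.
V_out = 40.9 × 58.60 / (93.4 + 58.60) = 40.9 × 58.60/152.0 = 15.8 V.
(Unloaded it would have been 16.2 V.)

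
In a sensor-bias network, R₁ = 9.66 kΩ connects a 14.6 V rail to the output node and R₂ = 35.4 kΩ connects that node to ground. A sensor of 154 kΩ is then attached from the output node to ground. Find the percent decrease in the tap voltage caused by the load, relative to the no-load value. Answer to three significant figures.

4.70 %

The divider's output (Thévenin) resistance is R₁‖R₂ = 7.589 kΩ.
Fractional drop under load = R_th/(R_th + R_L) = 7.589 / (7.589 + 154) = 0.04697.
So the output falls by 4.70 %.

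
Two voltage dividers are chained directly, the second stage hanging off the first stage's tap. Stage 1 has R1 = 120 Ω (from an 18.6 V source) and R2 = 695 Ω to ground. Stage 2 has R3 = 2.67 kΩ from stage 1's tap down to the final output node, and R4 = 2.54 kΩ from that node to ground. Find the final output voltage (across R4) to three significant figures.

V_out ≈ 7.58 V

Stage 2 presents R3+R4 = 5210 Ω as a load on stage 1's tap.
Stage 1's lower leg becomes R2‖(R3+R4) = 613.2 Ω, so V_mid = 18.6 × 613.2/733.2 = 15.56 V.
Stage 2 is itself unloaded: V_out = V_mid × R4/(R3+R4) = 15.56 × 2540/5210 = 7.58 V.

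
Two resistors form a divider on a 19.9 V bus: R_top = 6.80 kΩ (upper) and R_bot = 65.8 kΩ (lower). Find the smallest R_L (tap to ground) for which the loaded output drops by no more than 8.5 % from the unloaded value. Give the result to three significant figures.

R_L(min) ≈ 66.3 kΩ

Output resistance R_th = R_top‖R_bot = (6.80 × 65.8)/72.60 = 6.163 kΩ.
The fractional drop is R_th/(R_th + R_L); requiring this ≤ 0.0850 gives R_L ≥ R_th(1/0.0850 − 1) = 6.163 × 10.76 = 66.3 kΩ.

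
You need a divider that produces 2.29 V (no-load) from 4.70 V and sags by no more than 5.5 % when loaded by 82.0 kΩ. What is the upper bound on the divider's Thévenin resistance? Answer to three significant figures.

Loading drop = R_th/(R_th + R_L) ≤ 0.0550, so R_th ≤ R_L · ε/(1−ε) = 82.0 kΩ × 0.0550/0.9450 = 4.77 kΩ.

R_th ≤ 4.77 kΩ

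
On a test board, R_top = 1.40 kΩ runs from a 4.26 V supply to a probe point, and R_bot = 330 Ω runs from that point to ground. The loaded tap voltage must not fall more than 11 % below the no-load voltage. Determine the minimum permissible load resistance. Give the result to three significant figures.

Output resistance R_th = R_top‖R_bot = (1400 × 330)/1730 = 267.1 Ω.
The fractional drop is R_th/(R_th + R_L); requiring this ≤ 0.110 gives R_L ≥ R_th(1/0.110 − 1) = 267.1 × 8.091 = 2.16 kΩ.

R_L(min) ≈ 2.16 kΩ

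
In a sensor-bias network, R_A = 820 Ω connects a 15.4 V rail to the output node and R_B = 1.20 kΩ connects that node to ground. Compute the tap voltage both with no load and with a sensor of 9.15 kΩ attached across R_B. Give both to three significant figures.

Unloaded: 9.15 V; loaded: 8.69 V

Open-circuit: V = 15.4 × 1200/(820 + 1200) = 9.15 V.
With the load, R_B becomes R_B‖R_L = 1061 Ω, so V = 15.4 × 1061/1881 = 8.69 V.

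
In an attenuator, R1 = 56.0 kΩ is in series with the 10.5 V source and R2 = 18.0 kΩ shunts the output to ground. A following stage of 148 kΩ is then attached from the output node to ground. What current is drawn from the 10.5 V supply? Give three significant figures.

I ≈ 0.146 mA

R2‖R_L = 16.05 kΩ, so the source sees R1 + R2‖R_L = 72.05 kΩ.
I = 10.5 V / 72.05 kΩ = 0.146 mA.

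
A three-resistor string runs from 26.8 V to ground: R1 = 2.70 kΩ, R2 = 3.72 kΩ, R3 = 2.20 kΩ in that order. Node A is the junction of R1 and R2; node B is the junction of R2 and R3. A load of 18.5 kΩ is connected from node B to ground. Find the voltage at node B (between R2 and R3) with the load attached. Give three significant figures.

At node B, R3 is in parallel with the load: R3‖R_L = 1.966 kΩ.
Below node A the resistance is R2 + (R3‖R_L) = 5.686 kΩ, so V_A = 26.8 × 5.686/8.386 = 18.17 V.
Then V_B = V_A × (R3‖R_L)/(R2 + R3‖R_L) = 18.17 × 1.966/5.686 = 6.28 V.

V ≈ 6.28 V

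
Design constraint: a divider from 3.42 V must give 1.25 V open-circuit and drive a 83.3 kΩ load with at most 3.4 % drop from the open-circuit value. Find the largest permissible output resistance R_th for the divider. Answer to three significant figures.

Loading drop = R_th/(R_th + R_L) ≤ 0.0340, so R_th ≤ R_L · ε/(1−ε) = 83.3 kΩ × 0.0340/0.9660 = 2.93 kΩ.

R_th ≤ 2.93 kΩ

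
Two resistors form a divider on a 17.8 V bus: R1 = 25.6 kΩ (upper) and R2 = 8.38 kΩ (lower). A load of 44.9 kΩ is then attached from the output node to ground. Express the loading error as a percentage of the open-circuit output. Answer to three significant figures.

The divider's output (Thévenin) resistance is R1‖R2 = 6.313 kΩ.
Fractional drop under load = R_th/(R_th + R_L) = 6.313 / (6.313 + 44.9) = 0.1233.
So the output falls by 12.3 %.

12.3 %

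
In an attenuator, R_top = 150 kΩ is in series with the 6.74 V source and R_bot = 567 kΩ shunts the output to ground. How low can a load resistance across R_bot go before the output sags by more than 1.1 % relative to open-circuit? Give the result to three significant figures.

R_L(min) ≈ 10.7 MΩ

Output resistance R_th = R_top‖R_bot = (150 × 567)/717.0 = 118.6 kΩ.
The fractional drop is R_th/(R_th + R_L); requiring this ≤ 0.0110 gives R_L ≥ R_th(1/0.0110 − 1) = 118.6 × 89.91 = 10.7 MΩ.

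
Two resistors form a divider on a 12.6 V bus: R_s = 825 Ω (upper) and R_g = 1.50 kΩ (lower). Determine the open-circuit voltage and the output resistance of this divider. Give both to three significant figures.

V_th is the open-circuit tap voltage: 12.6 × 1500/(825 + 1500) = 8.13 V.
With the supply zeroed, R_s and R_g appear in parallel from the tap: R_th = R_s‖R_g = (825 × 1500)/2325 = 532 Ω.

V_th = 8.13 V, R_th = 532 Ω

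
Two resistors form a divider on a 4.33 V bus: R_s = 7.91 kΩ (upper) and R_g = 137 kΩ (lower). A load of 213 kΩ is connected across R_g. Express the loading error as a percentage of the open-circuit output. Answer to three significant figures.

The divider's output (Thévenin) resistance is R_s‖R_g = 7.478 kΩ.
Fractional drop under load = R_th/(R_th + R_L) = 7.478 / (7.478 + 213) = 0.03392.
So the output falls by 3.39 %.

3.39 %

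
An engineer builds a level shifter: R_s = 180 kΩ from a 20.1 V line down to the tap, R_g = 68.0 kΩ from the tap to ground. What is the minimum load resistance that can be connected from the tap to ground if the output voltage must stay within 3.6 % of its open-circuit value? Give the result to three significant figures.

Output resistance R_th = R_s‖R_g = (180 × 68.0)/248.0 = 49.35 kΩ.
The fractional drop is R_th/(R_th + R_L); requiring this ≤ 0.0360 gives R_L ≥ R_th(1/0.0360 − 1) = 49.35 × 26.78 = 1.32 MΩ.

R_L(min) ≈ 1.32 MΩ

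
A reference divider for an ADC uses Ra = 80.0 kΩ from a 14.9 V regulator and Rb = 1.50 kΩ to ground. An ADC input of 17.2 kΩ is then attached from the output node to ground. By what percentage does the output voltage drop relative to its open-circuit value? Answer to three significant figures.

7.89 %

The divider's output (Thévenin) resistance is Ra‖Rb = 1.472 kΩ.
Fractional drop under load = R_th/(R_th + R_L) = 1.472 / (1.472 + 17.2) = 0.07885.
So the output falls by 7.89 %.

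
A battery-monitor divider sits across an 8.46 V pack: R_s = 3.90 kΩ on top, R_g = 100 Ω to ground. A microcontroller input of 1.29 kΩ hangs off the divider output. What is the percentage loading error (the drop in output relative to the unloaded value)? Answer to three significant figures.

The divider's output (Thévenin) resistance is R_s‖R_g = 97.50 Ω.
Fractional drop under load = R_th/(R_th + R_L) = 97.50 / (97.50 + 1290) = 0.07027.
So the output falls by 7.03 %.

7.03 %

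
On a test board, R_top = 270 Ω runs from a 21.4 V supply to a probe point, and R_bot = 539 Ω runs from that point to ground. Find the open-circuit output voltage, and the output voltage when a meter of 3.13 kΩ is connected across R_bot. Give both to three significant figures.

Unloaded: 14.3 V; loaded: 13.5 V

Open-circuit: V = 21.4 × 539/(270 + 539) = 14.3 V.
With the load, R_bot becomes R_bot‖R_L = 459.8 Ω, so V = 21.4 × 459.8/729.8 = 13.5 V.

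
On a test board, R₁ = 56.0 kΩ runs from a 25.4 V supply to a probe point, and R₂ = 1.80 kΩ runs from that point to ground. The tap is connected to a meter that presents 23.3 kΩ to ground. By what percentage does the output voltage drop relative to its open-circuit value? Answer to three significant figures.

6.96 %

The divider's output (Thévenin) resistance is R₁‖R₂ = 1.744 kΩ.
Fractional drop under load = R_th/(R_th + R_L) = 1.744 / (1.744 + 23.3) = 0.06964.
So the output falls by 6.96 %.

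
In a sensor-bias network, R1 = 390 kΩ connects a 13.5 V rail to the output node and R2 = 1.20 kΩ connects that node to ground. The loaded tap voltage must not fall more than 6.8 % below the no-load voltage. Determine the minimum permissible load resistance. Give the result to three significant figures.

Output resistance R_th = R1‖R2 = (390 × 1.20)/391.2 = 1.196 kΩ.
The fractional drop is R_th/(R_th + R_L); requiring this ≤ 0.0680 gives R_L ≥ R_th(1/0.0680 − 1) = 1.196 × 13.71 = 16.4 kΩ.

R_L(min) ≈ 16.4 kΩ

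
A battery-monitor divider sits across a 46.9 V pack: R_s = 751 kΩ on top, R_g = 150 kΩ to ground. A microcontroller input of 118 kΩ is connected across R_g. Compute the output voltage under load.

The load sits in parallel with R_g: R_g‖R_L = (150 × 118) / (150 + 118) = 66.04 kΩ.
V_out = 46.9 × 66.04 / (751 + 66.04) = 46.9 × 66.04/817.0 = 3.79 V.
(Unloaded it would have been 7.81 V.)

V_out ≈ 3.79 V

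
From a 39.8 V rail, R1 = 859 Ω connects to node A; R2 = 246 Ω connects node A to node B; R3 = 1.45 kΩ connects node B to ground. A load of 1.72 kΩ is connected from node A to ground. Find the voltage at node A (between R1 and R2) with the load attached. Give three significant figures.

Below node A the series string R2+R3 = 1696 Ω sits in parallel with the 1720 Ω load: 854.0 Ω.
V_A = 39.8 × 854.0/(859 + 854.0) = 19.8 V.

V ≈ 19.8 V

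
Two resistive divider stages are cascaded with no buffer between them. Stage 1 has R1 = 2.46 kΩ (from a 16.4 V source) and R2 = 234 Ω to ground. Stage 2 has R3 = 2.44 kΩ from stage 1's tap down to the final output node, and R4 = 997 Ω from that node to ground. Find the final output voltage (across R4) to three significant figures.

V_out ≈ 0.389 V

Stage 2 presents R3+R4 = 3437 Ω as a load on stage 1's tap.
Stage 1's lower leg becomes R2‖(R3+R4) = 219.1 Ω, so V_mid = 16.4 × 219.1/2679 = 1.341 V.
Stage 2 is itself unloaded: V_out = V_mid × R4/(R3+R4) = 1.341 × 997/3437 = 0.389 V.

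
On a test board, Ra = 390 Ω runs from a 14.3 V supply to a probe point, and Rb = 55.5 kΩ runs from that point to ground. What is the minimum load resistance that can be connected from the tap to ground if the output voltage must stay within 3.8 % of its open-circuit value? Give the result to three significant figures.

R_L(min) ≈ 9.80 kΩ

Output resistance R_th = Ra‖Rb = (390 × 55500)/55890 = 387.3 Ω.
The fractional drop is R_th/(R_th + R_L); requiring this ≤ 0.0380 gives R_L ≥ R_th(1/0.0380 − 1) = 387.3 × 25.32 = 9.80 kΩ.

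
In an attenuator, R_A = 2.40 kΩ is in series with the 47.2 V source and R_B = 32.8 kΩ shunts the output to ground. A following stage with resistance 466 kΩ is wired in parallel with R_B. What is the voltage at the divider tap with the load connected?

V_out ≈ 43.8 V

The load sits in parallel with R_B: R_B‖R_L = (32.8 × 466) / (32.8 + 466) = 30.64 kΩ.
V_out = 47.2 × 30.64 / (2.40 + 30.64) = 47.2 × 30.64/33.04 = 43.8 V.
(Unloaded it would have been 44.0 V.)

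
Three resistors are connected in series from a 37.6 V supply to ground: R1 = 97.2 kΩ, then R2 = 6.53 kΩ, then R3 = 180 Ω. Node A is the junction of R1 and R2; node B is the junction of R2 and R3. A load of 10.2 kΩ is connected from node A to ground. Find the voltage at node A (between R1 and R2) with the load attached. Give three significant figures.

V ≈ 1.50 V

Below node A the series string R2+R3 = 6710 Ω sits in parallel with the 10200 Ω load: 4047 Ω.
V_A = 37.6 × 4047/(97200 + 4047) = 1.50 V.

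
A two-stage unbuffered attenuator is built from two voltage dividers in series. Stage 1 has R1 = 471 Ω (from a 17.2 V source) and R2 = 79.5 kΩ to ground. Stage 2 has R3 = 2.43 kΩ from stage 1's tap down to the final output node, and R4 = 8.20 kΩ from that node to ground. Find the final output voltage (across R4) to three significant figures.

V_out ≈ 12.6 V

Stage 2 presents R3+R4 = 10630 Ω as a load on stage 1's tap.
Stage 1's lower leg becomes R2‖(R3+R4) = 9376 Ω, so V_mid = 17.2 × 9376/9847 = 16.38 V.
Stage 2 is itself unloaded: V_out = V_mid × R4/(R3+R4) = 16.38 × 8200/10630 = 12.6 V.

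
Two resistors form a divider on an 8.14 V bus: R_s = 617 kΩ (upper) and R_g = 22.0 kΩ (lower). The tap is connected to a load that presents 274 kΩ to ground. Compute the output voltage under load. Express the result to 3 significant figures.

V_out ≈ 0.260 V

The load sits in parallel with R_g: R_g‖R_L = (22.0 × 274) / (22.0 + 274) = 20.36 kΩ.
V_out = 8.14 × 20.36 / (617 + 20.36) = 8.14 × 20.36/637.4 = 0.260 V.
(Unloaded it would have been 0.280 V.)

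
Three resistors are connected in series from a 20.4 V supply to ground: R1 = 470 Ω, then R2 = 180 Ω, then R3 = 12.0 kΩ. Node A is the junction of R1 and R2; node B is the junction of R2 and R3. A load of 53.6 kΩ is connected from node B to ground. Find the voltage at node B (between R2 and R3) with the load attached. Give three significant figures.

At node B, R3 is in parallel with the load: R3‖R_L = 9805 Ω.
Below node A the resistance is R2 + (R3‖R_L) = 9985 Ω, so V_A = 20.4 × 9985/10450 = 19.48 V.
Then V_B = V_A × (R3‖R_L)/(R2 + R3‖R_L) = 19.48 × 9805/9985 = 19.1 V.

V ≈ 19.1 V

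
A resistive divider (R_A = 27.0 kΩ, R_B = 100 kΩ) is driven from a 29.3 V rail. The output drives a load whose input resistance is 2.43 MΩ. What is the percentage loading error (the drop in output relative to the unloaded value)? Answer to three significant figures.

0.867 %

The divider's output (Thévenin) resistance is R_A‖R_B = 21.26 kΩ.
Fractional drop under load = R_th/(R_th + R_L) = 21.26 / (21.26 + 2430) = 0.008673.
So the output falls by 0.867 %.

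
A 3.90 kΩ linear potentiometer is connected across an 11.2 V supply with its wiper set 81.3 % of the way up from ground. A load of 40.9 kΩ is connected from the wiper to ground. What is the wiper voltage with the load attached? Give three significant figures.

V ≈ 8.98 V

The wiper splits the pot into (1−α)R = 729.3 Ω above and αR = 3171 Ω below.
Lower section ‖ load = 2943 Ω.
V_wiper = 11.2 × 2943/(729.3 + 2943) = 8.98 V.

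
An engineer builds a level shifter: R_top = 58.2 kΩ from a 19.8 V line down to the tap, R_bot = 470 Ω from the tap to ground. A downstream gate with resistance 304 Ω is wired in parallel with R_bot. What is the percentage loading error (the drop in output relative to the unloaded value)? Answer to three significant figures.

The divider's output (Thévenin) resistance is R_top‖R_bot = 466.2 Ω.
Fractional drop under load = R_th/(R_th + R_L) = 466.2 / (466.2 + 304) = 0.6053.
So the output falls by 60.5 %.

60.5 %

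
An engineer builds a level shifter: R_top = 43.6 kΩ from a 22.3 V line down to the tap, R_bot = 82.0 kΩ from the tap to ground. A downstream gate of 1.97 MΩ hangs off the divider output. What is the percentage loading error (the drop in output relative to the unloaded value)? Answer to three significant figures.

The divider's output (Thévenin) resistance is R_top‖R_bot = 28.46 kΩ.
Fractional drop under load = R_th/(R_th + R_L) = 28.46 / (28.46 + 1970) = 0.01424.
So the output falls by 1.42 %.

1.42 %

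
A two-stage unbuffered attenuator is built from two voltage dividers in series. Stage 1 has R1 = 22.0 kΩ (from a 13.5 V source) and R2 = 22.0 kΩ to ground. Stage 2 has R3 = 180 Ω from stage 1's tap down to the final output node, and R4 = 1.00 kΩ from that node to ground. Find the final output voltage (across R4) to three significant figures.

V_out ≈ 0.554 V

Stage 2 presents R3+R4 = 1180 Ω as a load on stage 1's tap.
Stage 1's lower leg becomes R2‖(R3+R4) = 1120 Ω, so V_mid = 13.5 × 1120/23120 = 0.6539 V.
Stage 2 is itself unloaded: V_out = V_mid × R4/(R3+R4) = 0.6539 × 1000/1180 = 0.554 V.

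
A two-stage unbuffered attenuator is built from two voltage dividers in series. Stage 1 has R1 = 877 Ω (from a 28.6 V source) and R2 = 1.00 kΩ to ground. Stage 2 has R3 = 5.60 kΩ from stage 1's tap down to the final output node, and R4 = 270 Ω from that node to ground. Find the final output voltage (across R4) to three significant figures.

Stage 2 presents R3+R4 = 5870 Ω as a load on stage 1's tap.
Stage 1's lower leg becomes R2‖(R3+R4) = 854.4 Ω, so V_mid = 28.6 × 854.4/1731 = 14.11 V.
Stage 2 is itself unloaded: V_out = V_mid × R4/(R3+R4) = 14.11 × 270/5870 = 0.649 V.

V_out ≈ 0.649 V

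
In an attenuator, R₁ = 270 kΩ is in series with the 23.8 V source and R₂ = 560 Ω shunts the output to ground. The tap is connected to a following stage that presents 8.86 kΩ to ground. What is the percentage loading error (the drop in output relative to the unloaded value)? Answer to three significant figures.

The divider's output (Thévenin) resistance is R₁‖R₂ = 558.8 Ω.
Fractional drop under load = R_th/(R_th + R_L) = 558.8 / (558.8 + 8860) = 0.05933.
So the output falls by 5.93 %.

5.93 %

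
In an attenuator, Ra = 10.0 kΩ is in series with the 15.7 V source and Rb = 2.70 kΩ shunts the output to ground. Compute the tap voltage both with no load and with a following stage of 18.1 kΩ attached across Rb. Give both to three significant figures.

Open-circuit: V = 15.7 × 2.70/(10.0 + 2.70) = 3.34 V.
With the load, Rb becomes Rb‖R_L = 2.350 kΩ, so V = 15.7 × 2.350/12.35 = 2.99 V.

Unloaded: 3.34 V; loaded: 2.99 V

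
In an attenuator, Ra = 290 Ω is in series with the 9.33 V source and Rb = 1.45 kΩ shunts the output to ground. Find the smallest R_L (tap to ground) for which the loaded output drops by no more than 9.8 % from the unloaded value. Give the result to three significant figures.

R_L(min) ≈ 2.22 kΩ

Output resistance R_th = Ra‖Rb = (290 × 1450)/1740 = 241.7 Ω.
The fractional drop is R_th/(R_th + R_L); requiring this ≤ 0.0980 gives R_L ≥ R_th(1/0.0980 − 1) = 241.7 × 9.204 = 2.22 kΩ.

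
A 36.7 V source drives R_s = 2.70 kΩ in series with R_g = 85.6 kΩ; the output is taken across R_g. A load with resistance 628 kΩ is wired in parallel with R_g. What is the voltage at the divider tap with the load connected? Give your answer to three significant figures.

V_out ≈ 35.4 V

The load sits in parallel with R_g: R_g‖R_L = (85.6 × 628) / (85.6 + 628) = 75.33 kΩ.
V_out = 36.7 × 75.33 / (2.70 + 75.33) = 36.7 × 75.33/78.03 = 35.4 V.
(Unloaded it would have been 35.6 V.)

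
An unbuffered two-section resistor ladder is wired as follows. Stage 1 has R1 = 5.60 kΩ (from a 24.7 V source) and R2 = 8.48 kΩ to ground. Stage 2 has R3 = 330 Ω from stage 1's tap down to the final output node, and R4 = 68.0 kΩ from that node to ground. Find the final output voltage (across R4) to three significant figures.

V_out ≈ 14.1 V

Stage 2 presents R3+R4 = 68330 Ω as a load on stage 1's tap.
Stage 1's lower leg becomes R2‖(R3+R4) = 7544 Ω, so V_mid = 24.7 × 7544/13140 = 14.18 V.
Stage 2 is itself unloaded: V_out = V_mid × R4/(R3+R4) = 14.18 × 68000/68330 = 14.1 V.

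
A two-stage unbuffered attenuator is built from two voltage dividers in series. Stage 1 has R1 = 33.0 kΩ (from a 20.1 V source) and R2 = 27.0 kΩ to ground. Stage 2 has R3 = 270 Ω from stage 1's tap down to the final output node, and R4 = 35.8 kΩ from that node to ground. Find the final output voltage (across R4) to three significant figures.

V_out ≈ 6.36 V

Stage 2 presents R3+R4 = 36070 Ω as a load on stage 1's tap.
Stage 1's lower leg becomes R2‖(R3+R4) = 15440 Ω, so V_mid = 20.1 × 15440/48440 = 6.407 V.
Stage 2 is itself unloaded: V_out = V_mid × R4/(R3+R4) = 6.407 × 35800/36070 = 6.36 V.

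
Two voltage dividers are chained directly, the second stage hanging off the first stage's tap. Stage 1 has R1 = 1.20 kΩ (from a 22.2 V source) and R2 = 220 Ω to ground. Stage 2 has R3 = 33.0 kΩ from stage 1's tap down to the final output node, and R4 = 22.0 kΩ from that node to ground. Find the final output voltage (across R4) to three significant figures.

V_out ≈ 1.37 V

Stage 2 presents R3+R4 = 55000 Ω as a load on stage 1's tap.
Stage 1's lower leg becomes R2‖(R3+R4) = 219.1 Ω, so V_mid = 22.2 × 219.1/1419 = 3.428 V.
Stage 2 is itself unloaded: V_out = V_mid × R4/(R3+R4) = 3.428 × 22000/55000 = 1.37 V.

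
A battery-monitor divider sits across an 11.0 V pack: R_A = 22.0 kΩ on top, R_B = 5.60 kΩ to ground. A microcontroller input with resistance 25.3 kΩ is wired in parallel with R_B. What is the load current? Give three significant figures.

R_B‖R_L = 4.585 kΩ; V_out = 11.0 × 4.585/26.59 = 1.897 V.
I_L = V_out / R_L = 1.897 / 25.3 kΩ = 0.0750 mA.

I_L ≈ 0.0750 mA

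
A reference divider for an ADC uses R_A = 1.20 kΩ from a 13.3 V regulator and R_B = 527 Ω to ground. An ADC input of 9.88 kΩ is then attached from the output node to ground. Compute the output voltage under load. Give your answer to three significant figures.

The load sits in parallel with R_B: R_B‖R_L = (527 × 9880) / (527 + 9880) = 500.3 Ω.
V_out = 13.3 × 500.3 / (1200 + 500.3) = 13.3 × 500.3/1700 = 3.91 V.

V_out ≈ 3.91 V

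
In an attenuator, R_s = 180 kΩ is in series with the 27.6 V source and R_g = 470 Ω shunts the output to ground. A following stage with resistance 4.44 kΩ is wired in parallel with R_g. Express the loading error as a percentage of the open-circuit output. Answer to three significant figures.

The divider's output (Thévenin) resistance is R_s‖R_g = 468.8 Ω.
Fractional drop under load = R_th/(R_th + R_L) = 468.8 / (468.8 + 4440) = 0.09550.
So the output falls by 9.55 %.

9.55 %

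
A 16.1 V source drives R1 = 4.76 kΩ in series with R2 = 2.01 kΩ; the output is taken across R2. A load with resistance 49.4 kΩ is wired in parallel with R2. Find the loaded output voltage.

V_out ≈ 4.65 V

The load sits in parallel with R2: R2‖R_L = (2.01 × 49.4) / (2.01 + 49.4) = 1.931 kΩ.
V_out = 16.1 × 1.931 / (4.76 + 1.931) = 16.1 × 1.931/6.691 = 4.65 V.
(Unloaded it would have been 4.78 V.)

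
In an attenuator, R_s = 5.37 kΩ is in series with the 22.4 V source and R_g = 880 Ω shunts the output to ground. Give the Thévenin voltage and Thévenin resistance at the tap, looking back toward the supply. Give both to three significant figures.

V_th is the open-circuit tap voltage: 22.4 × 880/(5370 + 880) = 3.15 V.
With the supply zeroed, R_s and R_g appear in parallel from the tap: R_th = R_s‖R_g = (5370 × 880)/6250 = 756 Ω.

V_th = 3.15 V, R_th = 756 Ω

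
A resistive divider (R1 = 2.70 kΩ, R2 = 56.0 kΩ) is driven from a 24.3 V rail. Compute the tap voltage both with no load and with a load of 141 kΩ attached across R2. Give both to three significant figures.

Open-circuit: V = 24.3 × 56.0/(2.70 + 56.0) = 23.2 V.
With the load, R2 becomes R2‖R_L = 40.08 kΩ, so V = 24.3 × 40.08/42.78 = 22.8 V.

Unloaded: 23.2 V; loaded: 22.8 V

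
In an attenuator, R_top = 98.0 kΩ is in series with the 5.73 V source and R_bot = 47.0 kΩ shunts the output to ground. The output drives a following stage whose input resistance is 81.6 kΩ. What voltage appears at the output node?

The load sits in parallel with R_bot: R_bot‖R_L = (47.0 × 81.6) / (47.0 + 81.6) = 29.82 kΩ.
V_out = 5.73 × 29.82 / (98.0 + 29.82) = 5.73 × 29.82/127.8 = 1.34 V.

V_out ≈ 1.34 V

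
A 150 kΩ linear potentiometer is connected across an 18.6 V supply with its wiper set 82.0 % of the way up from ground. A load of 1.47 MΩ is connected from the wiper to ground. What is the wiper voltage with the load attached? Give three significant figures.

V ≈ 15.0 V

The wiper splits the pot into (1−α)R = 27.00 kΩ above and αR = 123.0 kΩ below.
Lower section ‖ load = 113.5 kΩ.
V_wiper = 18.6 × 113.5/(27.00 + 113.5) = 15.0 V.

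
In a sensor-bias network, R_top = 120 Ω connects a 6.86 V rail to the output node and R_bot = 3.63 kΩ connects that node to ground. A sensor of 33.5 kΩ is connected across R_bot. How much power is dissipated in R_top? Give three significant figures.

Total resistance from the source is R_top + (R_bot‖R_L) = 3395 Ω, so I = 6.86/3395 Ω = 2.021 mA.
P = I²·R_top = (2.021 mA)² × 120 Ω = 0.490 mW.

P ≈ 0.490 mW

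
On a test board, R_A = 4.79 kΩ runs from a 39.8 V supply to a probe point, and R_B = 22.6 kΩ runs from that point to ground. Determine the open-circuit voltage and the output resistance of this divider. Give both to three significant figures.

V_th = 32.8 V, R_th = 3.95 kΩ

V_th is the open-circuit tap voltage: 39.8 × 22.6/(4.79 + 22.6) = 32.8 V.
With the supply zeroed, R_A and R_B appear in parallel from the tap: R_th = R_A‖R_B = (4.79 × 22.6)/27.39 = 3.95 kΩ.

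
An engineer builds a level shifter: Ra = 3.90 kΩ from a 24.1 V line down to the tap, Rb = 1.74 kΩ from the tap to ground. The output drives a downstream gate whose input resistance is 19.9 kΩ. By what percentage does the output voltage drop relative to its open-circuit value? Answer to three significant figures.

The divider's output (Thévenin) resistance is Ra‖Rb = 1.203 kΩ.
Fractional drop under load = R_th/(R_th + R_L) = 1.203 / (1.203 + 19.9) = 0.05701.
So the output falls by 5.70 %.

5.70 %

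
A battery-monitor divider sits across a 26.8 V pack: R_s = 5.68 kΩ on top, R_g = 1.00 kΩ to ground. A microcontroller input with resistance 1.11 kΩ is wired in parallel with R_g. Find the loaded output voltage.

The load sits in parallel with R_g: R_g‖R_L = (1.00 × 1.11) / (1.00 + 1.11) = 0.5261 kΩ.
V_out = 26.8 × 0.5261 / (5.68 + 0.5261) = 26.8 × 0.5261/6.206 = 2.27 V.

V_out ≈ 2.27 V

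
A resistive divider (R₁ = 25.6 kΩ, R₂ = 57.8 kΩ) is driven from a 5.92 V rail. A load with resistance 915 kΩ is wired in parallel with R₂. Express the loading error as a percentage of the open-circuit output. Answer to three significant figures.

1.90 %

The divider's output (Thévenin) resistance is R₁‖R₂ = 17.74 kΩ.
Fractional drop under load = R_th/(R_th + R_L) = 17.74 / (17.74 + 915) = 0.01902.
So the output falls by 1.90 %.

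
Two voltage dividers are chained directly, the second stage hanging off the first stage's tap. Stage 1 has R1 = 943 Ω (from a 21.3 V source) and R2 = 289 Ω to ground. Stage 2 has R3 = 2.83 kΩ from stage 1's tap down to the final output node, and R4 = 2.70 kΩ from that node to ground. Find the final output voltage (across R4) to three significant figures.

Stage 2 presents R3+R4 = 5530 Ω as a load on stage 1's tap.
Stage 1's lower leg becomes R2‖(R3+R4) = 274.6 Ω, so V_mid = 21.3 × 274.6/1218 = 4.804 V.
Stage 2 is itself unloaded: V_out = V_mid × R4/(R3+R4) = 4.804 × 2700/5530 = 2.35 V.

V_out ≈ 2.35 V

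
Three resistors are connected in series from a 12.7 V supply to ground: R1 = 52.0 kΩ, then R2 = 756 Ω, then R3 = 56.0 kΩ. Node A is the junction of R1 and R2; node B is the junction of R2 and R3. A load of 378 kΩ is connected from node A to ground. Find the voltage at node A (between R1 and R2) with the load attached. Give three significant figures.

Below node A the series string R2+R3 = 56760 Ω sits in parallel with the 378000 Ω load: 49350 Ω.
V_A = 12.7 × 49350/(52000 + 49350) = 6.18 V.

V ≈ 6.18 V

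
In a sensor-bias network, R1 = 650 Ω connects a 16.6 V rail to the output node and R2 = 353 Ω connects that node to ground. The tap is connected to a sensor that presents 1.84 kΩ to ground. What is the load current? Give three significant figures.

I_L ≈ 2.82 mA

R2‖R_L = 296.2 Ω; V_out = 16.6 × 296.2/946.2 = 5.196 V.
I_L = V_out / R_L = 5.196 / 1.84 kΩ = 2.82 mA.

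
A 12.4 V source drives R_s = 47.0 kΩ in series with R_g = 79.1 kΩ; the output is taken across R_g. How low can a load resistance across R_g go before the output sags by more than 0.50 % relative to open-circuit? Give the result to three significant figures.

Output resistance R_th = R_s‖R_g = (47.0 × 79.1)/126.1 = 29.48 kΩ.
The fractional drop is R_th/(R_th + R_L); requiring this ≤ 0.00500 gives R_L ≥ R_th(1/0.00500 − 1) = 29.48 × 199.0 = 5.87 MΩ.

R_L(min) ≈ 5.87 MΩ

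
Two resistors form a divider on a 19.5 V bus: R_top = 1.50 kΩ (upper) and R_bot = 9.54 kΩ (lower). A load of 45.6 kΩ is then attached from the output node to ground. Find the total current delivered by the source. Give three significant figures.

I ≈ 2.08 mA

R_bot‖R_L = 7.889 kΩ, so the source sees R_top + R_bot‖R_L = 9.389 kΩ.
I = 19.5 V / 9.389 kΩ = 2.08 mA.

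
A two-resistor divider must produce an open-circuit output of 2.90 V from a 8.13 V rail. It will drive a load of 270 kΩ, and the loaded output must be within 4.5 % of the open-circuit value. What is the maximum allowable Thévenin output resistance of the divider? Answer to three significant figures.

R_th ≤ 12.7 kΩ

Loading drop = R_th/(R_th + R_L) ≤ 0.0450, so R_th ≤ R_L · ε/(1−ε) = 270 kΩ × 0.0450/0.9550 = 12.7 kΩ.
(Any R1, R2 with R2/(R1+R2) = 0.357 and R1‖R2 ≤ 12.7 kΩ will meet the spec.)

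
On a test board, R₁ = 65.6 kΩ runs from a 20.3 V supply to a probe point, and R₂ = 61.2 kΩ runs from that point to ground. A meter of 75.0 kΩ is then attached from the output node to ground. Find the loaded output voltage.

V_out ≈ 6.89 V

The load sits in parallel with R₂: R₂‖R_L = (61.2 × 75.0) / (61.2 + 75.0) = 33.70 kΩ.
V_out = 20.3 × 33.70 / (65.6 + 33.70) = 20.3 × 33.70/99.30 = 6.89 V.
(Unloaded it would have been 9.80 V.)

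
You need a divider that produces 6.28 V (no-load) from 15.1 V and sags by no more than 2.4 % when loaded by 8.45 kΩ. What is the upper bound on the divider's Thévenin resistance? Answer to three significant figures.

R_th ≤ 208 Ω

Loading drop = R_th/(R_th + R_L) ≤ 0.0240, so R_th ≤ R_L · ε/(1−ε) = 8.45 kΩ × 0.0240/0.9760 = 208 Ω.
(Any R1, R2 with R2/(R1+R2) = 0.416 and R1‖R2 ≤ 208 Ω will meet the spec.)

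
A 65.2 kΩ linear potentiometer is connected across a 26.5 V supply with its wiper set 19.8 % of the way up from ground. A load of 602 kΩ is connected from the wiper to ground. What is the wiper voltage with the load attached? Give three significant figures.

The wiper splits the pot into (1−α)R = 52.29 kΩ above and αR = 12.91 kΩ below.
Lower section ‖ load = 12.64 kΩ.
V_wiper = 26.5 × 12.64/(52.29 + 12.64) = 5.16 V.

V ≈ 5.16 V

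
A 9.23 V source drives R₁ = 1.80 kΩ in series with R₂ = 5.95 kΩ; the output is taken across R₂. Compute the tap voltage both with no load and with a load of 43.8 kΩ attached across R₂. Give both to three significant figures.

Unloaded: 7.09 V; loaded: 6.87 V

Open-circuit: V = 9.23 × 5.95/(1.80 + 5.95) = 7.09 V.
With the load, R₂ becomes R₂‖R_L = 5.238 kΩ, so V = 9.23 × 5.238/7.038 = 6.87 V.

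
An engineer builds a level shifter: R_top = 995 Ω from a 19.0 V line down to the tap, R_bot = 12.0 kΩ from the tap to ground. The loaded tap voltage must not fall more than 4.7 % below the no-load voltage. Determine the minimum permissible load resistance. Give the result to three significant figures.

R_L(min) ≈ 18.6 kΩ

Output resistance R_th = R_top‖R_bot = (995 × 12000)/13000 = 918.8 Ω.
The fractional drop is R_th/(R_th + R_L); requiring this ≤ 0.0470 gives R_L ≥ R_th(1/0.0470 − 1) = 918.8 × 20.28 = 18.6 kΩ.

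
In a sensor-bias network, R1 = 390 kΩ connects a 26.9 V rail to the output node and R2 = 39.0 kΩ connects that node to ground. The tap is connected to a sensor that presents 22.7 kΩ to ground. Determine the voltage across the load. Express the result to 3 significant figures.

V_out ≈ 0.955 V

The load sits in parallel with R2: R2‖R_L = (39.0 × 22.7) / (39.0 + 22.7) = 14.35 kΩ.
V_out = 26.9 × 14.35 / (390 + 14.35) = 26.9 × 14.35/404.3 = 0.955 V.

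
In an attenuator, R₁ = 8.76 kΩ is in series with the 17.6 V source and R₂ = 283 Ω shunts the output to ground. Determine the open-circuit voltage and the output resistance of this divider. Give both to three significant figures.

V_th = 0.551 V, R_th = 274 Ω

V_th is the open-circuit tap voltage: 17.6 × 283/(8760 + 283) = 0.551 V.
With the supply zeroed, R₁ and R₂ appear in parallel from the tap: R_th = R₁‖R₂ = (8760 × 283)/9043 = 274 Ω.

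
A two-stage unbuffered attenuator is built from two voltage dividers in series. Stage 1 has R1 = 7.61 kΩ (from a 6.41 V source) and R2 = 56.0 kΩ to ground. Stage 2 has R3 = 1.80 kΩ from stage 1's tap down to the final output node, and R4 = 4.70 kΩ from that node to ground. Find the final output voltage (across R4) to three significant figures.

Stage 2 presents R3+R4 = 6.500 kΩ as a load on stage 1's tap.
Stage 1's lower leg becomes R2‖(R3+R4) = 5.824 kΩ, so V_mid = 6.41 × 5.824/13.43 = 2.779 V.
Stage 2 is itself unloaded: V_out = V_mid × R4/(R3+R4) = 2.779 × 4.70/6.500 = 2.01 V.

V_out ≈ 2.01 V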